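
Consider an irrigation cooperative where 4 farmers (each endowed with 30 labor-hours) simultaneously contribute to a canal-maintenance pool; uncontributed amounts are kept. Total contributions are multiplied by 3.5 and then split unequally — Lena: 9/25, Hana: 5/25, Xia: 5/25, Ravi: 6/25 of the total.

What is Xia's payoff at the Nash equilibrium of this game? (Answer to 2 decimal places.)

51.00 labor-hours

A player with share s gets back 3.5·s per unit contributed, so full contribution is dominant for anyone with s > 1/3.5 = 0.2857 and zero contribution is dominant for anyone below.
Only Lena (9/25) clears that bar, contributing 30; the remaining 3 contribute 0. Total contributed: 30.
Xia keeps 30 and receives 3.5 × 30 × 5/25 = 21.00 from the canal-maintenance pool, for a payoff of 51.00.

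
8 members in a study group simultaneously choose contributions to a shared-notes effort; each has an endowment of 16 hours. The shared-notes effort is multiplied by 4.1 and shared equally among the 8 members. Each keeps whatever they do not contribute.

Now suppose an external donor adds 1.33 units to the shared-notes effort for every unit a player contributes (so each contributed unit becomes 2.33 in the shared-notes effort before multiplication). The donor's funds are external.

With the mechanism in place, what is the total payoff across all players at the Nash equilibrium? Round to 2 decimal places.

The effective private return per unit is now 4.1 × 2.33 / 8 = 1.1941 > 1, so every player's dominant strategy flips to full contribution.
At the Nash equilibrium everyone contributes 16. Group total payoff = 4.1 × 2.33 × 128 = 1222.78.

1222.78 hours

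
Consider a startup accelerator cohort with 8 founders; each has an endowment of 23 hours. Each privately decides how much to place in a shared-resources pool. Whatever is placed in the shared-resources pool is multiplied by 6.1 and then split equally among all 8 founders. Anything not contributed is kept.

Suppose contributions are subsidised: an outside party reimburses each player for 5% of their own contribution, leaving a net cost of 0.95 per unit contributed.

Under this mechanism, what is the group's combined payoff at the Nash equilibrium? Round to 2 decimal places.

The effective private return is (6.1/8) / 0.95 = 0.8026, which is still under 1, so the mechanism doesn't change anyone's dominant strategy: zero contribution.
Everyone keeps their endowment and the group total is 8 × 23 = 184.

184.00 hours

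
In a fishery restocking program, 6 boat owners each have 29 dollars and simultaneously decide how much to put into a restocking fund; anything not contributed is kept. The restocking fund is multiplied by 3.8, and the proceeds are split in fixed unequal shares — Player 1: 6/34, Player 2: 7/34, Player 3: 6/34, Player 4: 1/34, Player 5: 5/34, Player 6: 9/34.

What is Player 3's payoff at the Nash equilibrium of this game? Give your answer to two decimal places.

48.45 dollars

Player j's private return per contributed unit is 3.8 × (j's share). Contributing is weakly dominant for j when that share is at least 1/3.8 = 0.2632, and contributing 0 is dominant otherwise.
Player 6 alone (share 9/34) is above the threshold, contributing 29; the remaining 5 contribute 0. Total contributed: 29.
Player 3 keeps 29 and receives 3.8 × 29 × 6/34 = 19.45 from the restocking fund, for a payoff of 48.45.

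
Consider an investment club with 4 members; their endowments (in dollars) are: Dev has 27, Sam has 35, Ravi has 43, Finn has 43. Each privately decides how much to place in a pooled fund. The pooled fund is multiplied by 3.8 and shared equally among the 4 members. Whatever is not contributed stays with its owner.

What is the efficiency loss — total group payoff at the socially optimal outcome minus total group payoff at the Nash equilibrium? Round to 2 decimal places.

The private return per contributed unit is 3.8/4 = 0.9500 < 1 for every player regardless of endowment, so the Nash equilibrium is zero contribution and the group total is Σ E_j = 27 + 35 + 43 + 43 = 148.
Each contributed unit returns 3.800 to the group, so the social optimum is full contribution by everyone: group total = 3.800 × 148 = 562.40.
Efficiency loss = (3.800 − 1) × 148 = 414.40.

414.40 dollars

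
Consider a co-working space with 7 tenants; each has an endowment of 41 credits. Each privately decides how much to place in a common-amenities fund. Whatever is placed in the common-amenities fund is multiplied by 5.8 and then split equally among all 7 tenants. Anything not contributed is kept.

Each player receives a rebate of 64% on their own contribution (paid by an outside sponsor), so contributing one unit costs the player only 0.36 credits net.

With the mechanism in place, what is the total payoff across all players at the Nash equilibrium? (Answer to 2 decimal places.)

1848.28 credits

With the mechanism, a contributed unit returns (5.8/7) / 0.36 = 2.3016 per unit of net cost to the contributor — now above 1 — so contributing fully is weakly dominant for every player.
So the Nash equilibrium is full contribution by all 7; the group earns 7 × (41 × 0.64 + 5.8 × 41) = 1848.28.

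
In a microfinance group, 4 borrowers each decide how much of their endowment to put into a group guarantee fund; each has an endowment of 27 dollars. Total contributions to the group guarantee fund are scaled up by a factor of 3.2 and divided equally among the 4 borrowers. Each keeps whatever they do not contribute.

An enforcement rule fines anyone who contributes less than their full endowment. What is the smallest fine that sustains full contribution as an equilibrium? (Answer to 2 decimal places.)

5.40 dollars

Given the others contribute fully, the best deviation is to contribute 0 (any partial contribution still incurs the fine and gives up units whose private return 0.8000 is below 1).
Deviating from 27 to 0 saves 27 dollars but forfeits the deviator's share of the drop in the group guarantee fund: 3.2/4 × 27 = 21.60.
So the deviation gain is 27 − 21.60 = 5.40, and the fine must be at least 5.40 dollars to wipe it out.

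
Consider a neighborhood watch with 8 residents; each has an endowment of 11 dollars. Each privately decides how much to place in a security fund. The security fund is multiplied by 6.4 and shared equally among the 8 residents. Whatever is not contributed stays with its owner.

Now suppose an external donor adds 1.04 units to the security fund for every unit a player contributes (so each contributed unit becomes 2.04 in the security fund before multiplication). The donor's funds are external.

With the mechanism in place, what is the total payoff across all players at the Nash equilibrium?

Under the mechanism each unit contributed yields 6.4 × 2.04 / 8 = 1.6320 back to its contributor per unit of net cost, which exceeds 1, making full contribution the dominant choice for everyone.
At the Nash equilibrium everyone contributes 11. Group total payoff = 6.4 × 2.04 × 88 = 1148.93.

1148.93 dollars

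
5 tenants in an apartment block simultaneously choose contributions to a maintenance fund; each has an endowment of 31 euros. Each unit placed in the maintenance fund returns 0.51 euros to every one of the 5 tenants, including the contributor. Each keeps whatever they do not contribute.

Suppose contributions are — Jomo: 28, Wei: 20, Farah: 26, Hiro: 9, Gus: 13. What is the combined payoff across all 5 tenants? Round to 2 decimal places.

303.80 euros

Total contributed: 28 + 20 + 26 + 9 + 13 = 96; total kept: 5 × 31 − 96 = 59.
The maintenance fund pays out 0.51 × 5 × 96 = 244.80 in aggregate.
Group total = 59 + 244.80 = 303.80.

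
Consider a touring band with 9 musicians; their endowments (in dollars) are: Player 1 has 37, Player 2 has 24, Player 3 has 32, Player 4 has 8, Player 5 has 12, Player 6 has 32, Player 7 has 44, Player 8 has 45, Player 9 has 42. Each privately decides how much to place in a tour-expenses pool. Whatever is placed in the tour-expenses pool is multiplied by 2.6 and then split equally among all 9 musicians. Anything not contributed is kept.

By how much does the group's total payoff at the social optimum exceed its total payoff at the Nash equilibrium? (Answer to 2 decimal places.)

441.60 dollars

The private return per contributed unit is 2.6/9 = 0.2889 < 1 for every player regardless of endowment, so the Nash equilibrium is zero contribution and the group total is Σ E_j = 37 + 24 + 32 + 8 + 12 + 32 + 44 + 45 + 42 = 276.
Each contributed unit returns 2.600 to the group, so the social optimum is full contribution by everyone: group total = 2.600 × 276 = 717.60.
Efficiency loss = (2.600 − 1) × 276 = 441.60.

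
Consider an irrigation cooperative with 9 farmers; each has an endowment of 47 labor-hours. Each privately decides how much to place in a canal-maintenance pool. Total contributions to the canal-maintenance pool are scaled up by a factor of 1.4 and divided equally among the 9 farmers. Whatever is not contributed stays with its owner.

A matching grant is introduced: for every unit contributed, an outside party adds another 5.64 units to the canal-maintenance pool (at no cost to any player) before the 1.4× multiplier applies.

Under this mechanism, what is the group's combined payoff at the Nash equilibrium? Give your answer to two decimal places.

3932.21 labor-hours

The effective private return per unit is now 1.4 × 6.64 / 9 = 1.0329 > 1, so every player's dominant strategy flips to full contribution.
At the Nash equilibrium everyone contributes 47. Group total payoff = 1.4 × 6.64 × 423 = 3932.21.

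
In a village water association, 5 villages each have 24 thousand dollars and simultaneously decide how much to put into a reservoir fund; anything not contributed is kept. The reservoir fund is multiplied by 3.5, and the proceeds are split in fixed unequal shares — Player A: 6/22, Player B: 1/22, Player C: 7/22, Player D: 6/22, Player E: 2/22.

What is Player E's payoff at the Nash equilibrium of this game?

For player j, contributing a unit is worthwhile iff 3.5 × (j's share) ≥ 1, i.e. iff j's share is at least 0.2857.
Only Player C (7/22) clears that bar, contributing 24; the remaining 4 contribute 0. Total contributed: 24.
Player E keeps 24 and receives 3.5 × 24 × 2/22 = 7.64 from the reservoir fund, for a payoff of 31.64.

31.64 thousand dollars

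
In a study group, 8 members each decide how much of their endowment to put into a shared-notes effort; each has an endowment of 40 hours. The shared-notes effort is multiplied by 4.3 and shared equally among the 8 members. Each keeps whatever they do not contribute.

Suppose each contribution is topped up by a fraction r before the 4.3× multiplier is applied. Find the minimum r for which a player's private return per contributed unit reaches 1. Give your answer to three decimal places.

With matching at rate r, one contributed unit becomes (1 + r) in the shared-notes effort and returns 4.3 × (1 + r) / 8 to the contributor.
Setting this equal to 1: 1 + r = 8/4.3 = 1.8605.
So the minimum matching rate is r = 1.8605 − 1 = 0.860.

0.860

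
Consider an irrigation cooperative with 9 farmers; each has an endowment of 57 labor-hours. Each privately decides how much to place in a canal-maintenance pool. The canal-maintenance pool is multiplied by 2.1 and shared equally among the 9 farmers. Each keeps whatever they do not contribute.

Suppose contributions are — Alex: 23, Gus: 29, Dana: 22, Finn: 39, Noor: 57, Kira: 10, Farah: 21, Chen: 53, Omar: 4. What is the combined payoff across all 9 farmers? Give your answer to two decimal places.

Total contributed: 23 + 29 + 22 + 39 + 57 + 10 + 21 + 53 + 4 = 258; total kept: 9 × 57 − 258 = 255.
The canal-maintenance pool pays out 2.1 × 258 = 541.80 in aggregate.
Group total = 255 + 541.80 = 796.80.

796.80 labor-hours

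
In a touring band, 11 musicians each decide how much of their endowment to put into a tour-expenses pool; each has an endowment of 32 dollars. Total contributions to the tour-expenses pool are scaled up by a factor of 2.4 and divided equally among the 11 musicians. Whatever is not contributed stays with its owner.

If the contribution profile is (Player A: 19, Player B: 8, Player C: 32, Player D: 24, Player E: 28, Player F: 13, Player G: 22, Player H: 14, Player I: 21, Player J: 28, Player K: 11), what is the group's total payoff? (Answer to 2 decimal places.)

Total contributed: 19 + 8 + 32 + 24 + 28 + 13 + 22 + 14 + 21 + 28 + 11 = 220; total kept: 11 × 32 − 220 = 132.
The tour-expenses pool pays out 2.4 × 220 = 528.00 in aggregate.
Group total = 132 + 528.00 = 660.00.

660.00 dollars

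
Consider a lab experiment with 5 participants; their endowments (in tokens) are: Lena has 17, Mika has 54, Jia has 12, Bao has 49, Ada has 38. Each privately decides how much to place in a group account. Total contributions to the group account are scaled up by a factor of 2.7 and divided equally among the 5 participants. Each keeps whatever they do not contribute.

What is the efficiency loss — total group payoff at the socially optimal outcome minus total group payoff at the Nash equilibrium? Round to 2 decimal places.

The private return per contributed unit is 2.7/5 = 0.5400 < 1 for every player regardless of endowment, so the Nash equilibrium is zero contribution and the group total is Σ E_j = 17 + 54 + 12 + 49 + 38 = 170.
Each contributed unit returns 2.700 to the group, so the social optimum is full contribution by everyone: group total = 2.700 × 170 = 459.00.
Efficiency loss = (2.700 − 1) × 170 = 289.00.

289.00 tokens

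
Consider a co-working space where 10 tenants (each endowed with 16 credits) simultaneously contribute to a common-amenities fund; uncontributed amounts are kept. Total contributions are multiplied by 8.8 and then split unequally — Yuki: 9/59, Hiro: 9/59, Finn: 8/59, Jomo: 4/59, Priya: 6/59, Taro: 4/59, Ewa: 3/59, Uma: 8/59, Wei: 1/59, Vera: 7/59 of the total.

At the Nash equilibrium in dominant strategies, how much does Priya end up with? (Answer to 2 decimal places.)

87.59 credits

Each unit j contributes comes back to j as 8.8 × (j's share), so j prefers to contribute only if that share exceeds 1/8.8 = 0.1136; otherwise keeping the unit dominates.
Yuki, Hiro, Finn, Uma and Vera are above the threshold, contributing 16 each; the remaining 5 contribute 0. Total contributed: 80.
Priya keeps 16 and receives 8.8 × 80 × 6/59 = 71.59 from the common-amenities fund, for a payoff of 87.59.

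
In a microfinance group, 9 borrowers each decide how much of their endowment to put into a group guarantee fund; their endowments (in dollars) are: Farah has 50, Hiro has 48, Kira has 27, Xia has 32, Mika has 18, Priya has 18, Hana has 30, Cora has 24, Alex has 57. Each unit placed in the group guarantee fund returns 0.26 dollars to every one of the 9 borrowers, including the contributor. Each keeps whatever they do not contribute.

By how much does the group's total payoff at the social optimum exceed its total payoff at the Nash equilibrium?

The private return per contributed unit is 0.26 < 1 for everyone, so the Nash equilibrium is zero contribution and the group total is Σ E_j = 50 + 48 + 27 + 32 + 18 + 18 + 30 + 24 + 57 = 304.
Each contributed unit returns 2.340 to the group, so the social optimum is full contribution by everyone: group total = 2.340 × 304 = 711.36.
Efficiency loss = (2.340 − 1) × 304 = 407.36.

407.36 dollars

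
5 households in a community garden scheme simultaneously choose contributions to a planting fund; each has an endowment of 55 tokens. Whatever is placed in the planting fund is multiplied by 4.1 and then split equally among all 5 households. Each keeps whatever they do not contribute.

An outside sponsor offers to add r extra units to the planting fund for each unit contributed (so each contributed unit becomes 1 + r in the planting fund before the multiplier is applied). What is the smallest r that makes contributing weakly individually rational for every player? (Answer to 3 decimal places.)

With matching at rate r, one contributed unit becomes (1 + r) in the planting fund and returns 4.1 × (1 + r) / 5 to the contributor.
Setting this equal to 1: 1 + r = 5/4.1 = 1.2195.
So the minimum matching rate is r = 1.2195 − 1 = 0.220.

0.220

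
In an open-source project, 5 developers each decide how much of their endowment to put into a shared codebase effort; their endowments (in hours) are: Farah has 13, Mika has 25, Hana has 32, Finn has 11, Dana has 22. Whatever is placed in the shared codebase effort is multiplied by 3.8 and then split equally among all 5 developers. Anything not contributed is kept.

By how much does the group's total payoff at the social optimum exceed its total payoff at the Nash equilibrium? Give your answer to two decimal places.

The private return per contributed unit is 3.8/5 = 0.7600 < 1 for every player regardless of endowment, so the Nash equilibrium is zero contribution and the group total is Σ E_j = 13 + 25 + 32 + 11 + 22 = 103.
Each contributed unit returns 3.800 to the group, so the social optimum is full contribution by everyone: group total = 3.800 × 103 = 391.40.
Efficiency loss = (3.800 − 1) × 103 = 288.40.

288.40 hours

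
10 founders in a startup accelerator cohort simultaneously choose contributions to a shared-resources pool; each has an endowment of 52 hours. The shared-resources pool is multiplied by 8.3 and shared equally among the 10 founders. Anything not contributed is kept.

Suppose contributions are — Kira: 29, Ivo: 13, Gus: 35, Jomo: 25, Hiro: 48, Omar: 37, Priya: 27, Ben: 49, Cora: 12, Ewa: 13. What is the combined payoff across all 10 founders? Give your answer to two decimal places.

2622.40 hours

Total contributed: 29 + 13 + 35 + 25 + 48 + 37 + 27 + 49 + 12 + 13 = 288; total kept: 10 × 52 − 288 = 232.
The shared-resources pool pays out 8.3 × 288 = 2390.40 in aggregate.
Group total = 232 + 2390.40 = 2622.40.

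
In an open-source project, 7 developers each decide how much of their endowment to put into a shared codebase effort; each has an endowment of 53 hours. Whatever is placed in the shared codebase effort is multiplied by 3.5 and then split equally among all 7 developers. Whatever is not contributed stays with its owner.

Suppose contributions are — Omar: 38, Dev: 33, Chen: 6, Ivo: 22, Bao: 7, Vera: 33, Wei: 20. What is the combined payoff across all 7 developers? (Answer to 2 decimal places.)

768.50 hours

Total contributed: 38 + 33 + 6 + 22 + 7 + 33 + 20 = 159; total kept: 7 × 53 − 159 = 212.
The shared codebase effort pays out 3.5 × 159 = 556.50 in aggregate.
Group total = 212 + 556.50 = 768.50.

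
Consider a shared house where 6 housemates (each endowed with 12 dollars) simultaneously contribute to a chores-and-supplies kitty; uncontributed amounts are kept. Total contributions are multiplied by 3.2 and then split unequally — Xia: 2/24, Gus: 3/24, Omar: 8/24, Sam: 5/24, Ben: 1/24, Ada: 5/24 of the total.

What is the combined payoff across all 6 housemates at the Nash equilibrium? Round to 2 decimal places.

A player with share s gets back 3.2·s per unit contributed, so full contribution is dominant for anyone with s > 1/3.2 = 0.3125 and zero contribution is dominant for anyone below.
Omar alone (share 8/24) is above the threshold, contributing 12; the remaining 5 contribute 0. Total contributed: 12.
The chores-and-supplies kitty pays out 3.2 × 12 = 38.40 in total (split across the unequal shares, but the aggregate is all that matters for the group sum).
The 5 free-riders keep 12 each, adding 60. Group total = 60 + 38.40 = 98.40.

98.40 dollars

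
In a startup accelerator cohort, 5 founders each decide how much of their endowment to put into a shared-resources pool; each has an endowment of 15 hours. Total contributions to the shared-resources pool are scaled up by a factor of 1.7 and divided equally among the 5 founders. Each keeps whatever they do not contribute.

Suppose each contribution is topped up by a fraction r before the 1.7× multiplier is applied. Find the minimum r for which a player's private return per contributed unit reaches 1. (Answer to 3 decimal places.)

With matching at rate r, one contributed unit becomes (1 + r) in the shared-resources pool and returns 1.7 × (1 + r) / 5 to the contributor.
Setting this equal to 1: 1 + r = 5/1.7 = 2.9412.
So the minimum matching rate is r = 2.9412 − 1 = 1.941.

1.941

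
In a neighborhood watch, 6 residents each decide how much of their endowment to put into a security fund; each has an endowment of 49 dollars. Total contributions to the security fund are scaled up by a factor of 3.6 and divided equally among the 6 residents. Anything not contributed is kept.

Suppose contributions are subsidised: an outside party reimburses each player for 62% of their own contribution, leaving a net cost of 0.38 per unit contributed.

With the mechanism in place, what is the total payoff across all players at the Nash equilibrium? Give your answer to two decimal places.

1240.68 dollars

The effective private return per unit is now (3.6/6) / 0.38 = 1.5789 > 1, so every player's dominant strategy flips to full contribution.
At the Nash equilibrium everyone contributes 49. Group total payoff = 6 × (49 × 0.62 + 3.6 × 49) = 1240.68.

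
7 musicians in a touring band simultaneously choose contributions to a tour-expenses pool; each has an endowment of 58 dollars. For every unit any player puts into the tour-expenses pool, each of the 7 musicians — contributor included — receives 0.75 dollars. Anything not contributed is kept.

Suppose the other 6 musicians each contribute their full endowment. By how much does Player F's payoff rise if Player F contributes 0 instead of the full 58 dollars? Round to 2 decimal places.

Switching from a contribution of 58 to 0 lets Player F keep an extra 58 dollars, but lowers the tour-expenses pool by 58, which costs Player F their own share of that drop: 0.75 × 58 = 43.50.
Net gain = 58 − 43.50 = 14.50. The private return per contributed unit (0.75) is below 1, so free-riding is indeed the best response regardless of what the others do.

14.50 dollars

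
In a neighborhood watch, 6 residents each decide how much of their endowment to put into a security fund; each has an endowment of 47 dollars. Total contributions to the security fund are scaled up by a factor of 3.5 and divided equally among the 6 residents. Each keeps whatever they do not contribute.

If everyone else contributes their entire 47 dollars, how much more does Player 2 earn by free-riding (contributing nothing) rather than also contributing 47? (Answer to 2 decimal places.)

Switching from a contribution of 47 to 0 lets Player 2 keep an extra 47 dollars, but lowers the security fund by 47, which costs Player 2 their own share of that drop: 3.5/6 × 47 = 27.42.
Net gain = 47 − 27.42 = 19.58. The private return per contributed unit (0.5833) is below 1, so free-riding is indeed the best response regardless of what the others do.

19.58 dollars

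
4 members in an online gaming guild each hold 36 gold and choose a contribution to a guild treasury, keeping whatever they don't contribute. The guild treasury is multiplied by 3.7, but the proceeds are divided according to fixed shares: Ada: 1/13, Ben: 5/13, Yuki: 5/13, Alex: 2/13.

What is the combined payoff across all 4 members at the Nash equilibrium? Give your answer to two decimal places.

Player j's private return per contributed unit is 3.7 × (j's share). Contributing is weakly dominant for j when that share is at least 1/3.7 = 0.2703, and contributing 0 is dominant otherwise.
The shares above 0.2703 belong to Ben and Yuki, contributing 36 each; the remaining 2 contribute 0. Total contributed: 72.
The guild treasury pays out 3.7 × 72 = 266.40 in total (split across the unequal shares, but the aggregate is all that matters for the group sum).
The 2 free-riders keep 36 each, adding 72. Group total = 72 + 266.40 = 338.40.

338.40 gold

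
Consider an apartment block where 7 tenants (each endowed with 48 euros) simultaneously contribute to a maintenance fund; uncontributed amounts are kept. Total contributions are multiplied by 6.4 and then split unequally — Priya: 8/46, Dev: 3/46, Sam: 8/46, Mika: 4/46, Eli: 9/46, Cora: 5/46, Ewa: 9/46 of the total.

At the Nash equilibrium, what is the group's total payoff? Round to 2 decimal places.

A player with share s gets back 6.4·s per unit contributed, so full contribution is dominant for anyone with s > 1/6.4 = 0.1563 and zero contribution is dominant for anyone below.
Priya, Sam, Eli and Ewa are above the threshold, contributing 48 each; the remaining 3 contribute 0. Total contributed: 192.
The maintenance fund pays out 6.4 × 192 = 1228.80 in total (split across the unequal shares, but the aggregate is all that matters for the group sum).
The 3 free-riders keep 48 each, adding 144. Group total = 144 + 1228.80 = 1372.80.

1372.80 euros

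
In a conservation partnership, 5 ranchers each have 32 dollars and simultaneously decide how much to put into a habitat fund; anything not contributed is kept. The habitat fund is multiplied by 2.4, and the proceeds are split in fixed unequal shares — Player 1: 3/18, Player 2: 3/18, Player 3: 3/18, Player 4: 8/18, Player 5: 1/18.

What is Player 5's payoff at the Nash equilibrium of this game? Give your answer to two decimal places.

36.27 dollars

Player j's private return per contributed unit is 2.4 × (j's share). Contributing is weakly dominant for j when that share is at least 1/2.4 = 0.4167, and contributing 0 is dominant otherwise.
Only Player 4 (8/18) clears that bar, contributing 32; the remaining 4 contribute 0. Total contributed: 32.
Player 5 keeps 32 and receives 2.4 × 32 × 1/18 = 4.27 from the habitat fund, for a payoff of 36.27.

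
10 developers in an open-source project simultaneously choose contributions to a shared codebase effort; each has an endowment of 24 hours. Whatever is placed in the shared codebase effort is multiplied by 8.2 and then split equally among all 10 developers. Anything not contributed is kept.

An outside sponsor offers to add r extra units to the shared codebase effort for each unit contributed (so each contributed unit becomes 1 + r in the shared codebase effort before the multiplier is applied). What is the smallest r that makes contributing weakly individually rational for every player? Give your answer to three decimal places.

0.220

With matching at rate r, one contributed unit becomes (1 + r) in the shared codebase effort and returns 8.2 × (1 + r) / 10 to the contributor.
Setting this equal to 1: 1 + r = 10/8.2 = 1.2195.
So the minimum matching rate is r = 1.2195 − 1 = 0.220.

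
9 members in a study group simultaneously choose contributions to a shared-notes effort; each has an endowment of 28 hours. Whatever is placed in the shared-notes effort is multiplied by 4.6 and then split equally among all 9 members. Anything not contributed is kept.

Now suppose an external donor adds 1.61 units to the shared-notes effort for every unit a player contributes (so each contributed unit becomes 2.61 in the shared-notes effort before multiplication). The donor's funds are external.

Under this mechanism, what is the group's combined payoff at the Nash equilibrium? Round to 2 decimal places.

3025.51 hours

The effective private return per unit is now 4.6 × 2.61 / 9 = 1.3340 > 1, so every player's dominant strategy flips to full contribution.
At the Nash equilibrium everyone contributes 28. Group total payoff = 4.6 × 2.61 × 252 = 3025.51.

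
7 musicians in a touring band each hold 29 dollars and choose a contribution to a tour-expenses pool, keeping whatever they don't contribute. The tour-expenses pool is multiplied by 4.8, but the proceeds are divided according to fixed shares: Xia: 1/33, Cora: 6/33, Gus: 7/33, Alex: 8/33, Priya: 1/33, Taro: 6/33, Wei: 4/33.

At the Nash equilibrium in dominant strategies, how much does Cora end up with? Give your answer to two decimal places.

Player j's private return per contributed unit is 4.8 × (j's share). Contributing is weakly dominant for j when that share is at least 1/4.8 = 0.2083, and contributing 0 is dominant otherwise.
Gus and Alex clear that bar, contributing 29 each; the remaining 5 contribute 0. Total contributed: 58.
Cora keeps 29 and receives 4.8 × 58 × 6/33 = 50.62 from the tour-expenses pool, for a payoff of 79.62.

79.62 dollars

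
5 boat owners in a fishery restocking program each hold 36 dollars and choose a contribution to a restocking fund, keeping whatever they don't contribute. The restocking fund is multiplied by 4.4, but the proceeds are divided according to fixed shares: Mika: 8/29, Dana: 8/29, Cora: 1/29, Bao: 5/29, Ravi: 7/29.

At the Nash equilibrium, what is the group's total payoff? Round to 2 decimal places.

547.20 dollars

For player j, contributing a unit is worthwhile iff 4.4 × (j's share) ≥ 1, i.e. iff j's share is at least 0.2273.
Mika, Dana and Ravi are above the threshold, contributing 36 each; the remaining 2 contribute 0. Total contributed: 108.
The restocking fund pays out 4.4 × 108 = 475.20 in total (split across the unequal shares, but the aggregate is all that matters for the group sum).
The 2 free-riders keep 36 each, adding 72. Group total = 72 + 475.20 = 547.20.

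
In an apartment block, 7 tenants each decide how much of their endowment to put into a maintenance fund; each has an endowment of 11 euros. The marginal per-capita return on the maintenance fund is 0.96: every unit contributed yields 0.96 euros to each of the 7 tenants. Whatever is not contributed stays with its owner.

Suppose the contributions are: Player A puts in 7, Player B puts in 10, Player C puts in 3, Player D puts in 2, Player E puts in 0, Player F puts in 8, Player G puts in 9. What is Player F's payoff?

40.44 euros

Total contributed: 7 + 10 + 3 + 2 + 0 + 8 + 9 = 39.
Each receives 0.96 × 39 = 37.44 from the maintenance fund.
Player F keeps 11 − 8 = 3, so Player F's payoff is 3 + 37.44 = 40.44.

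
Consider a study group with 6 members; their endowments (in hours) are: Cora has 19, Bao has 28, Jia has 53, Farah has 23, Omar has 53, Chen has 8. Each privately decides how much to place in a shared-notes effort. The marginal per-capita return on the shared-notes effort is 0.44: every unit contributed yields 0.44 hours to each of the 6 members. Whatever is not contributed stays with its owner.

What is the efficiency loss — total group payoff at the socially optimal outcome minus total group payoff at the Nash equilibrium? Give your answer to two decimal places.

The private return per contributed unit is 0.44 < 1 for everyone, so the Nash equilibrium is zero contribution and the group total is Σ E_j = 19 + 28 + 53 + 23 + 53 + 8 = 184.
Each contributed unit returns 2.640 to the group, so the social optimum is full contribution by everyone: group total = 2.640 × 184 = 485.76.
Efficiency loss = (2.640 − 1) × 184 = 301.76.

301.76 hours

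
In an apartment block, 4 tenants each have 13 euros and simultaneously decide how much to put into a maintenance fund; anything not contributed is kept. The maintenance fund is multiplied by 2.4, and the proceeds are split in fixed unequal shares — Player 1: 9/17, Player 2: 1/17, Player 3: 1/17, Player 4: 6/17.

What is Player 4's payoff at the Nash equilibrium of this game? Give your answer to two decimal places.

24.01 euros

A player with share s gets back 2.4·s per unit contributed, so full contribution is dominant for anyone with s > 1/2.4 = 0.4167 and zero contribution is dominant for anyone below.
Only Player 1 (9/17) clears that bar, contributing 13; the remaining 3 contribute 0. Total contributed: 13.
Player 4 keeps 13 and receives 2.4 × 13 × 6/17 = 11.01 from the maintenance fund, for a payoff of 24.01.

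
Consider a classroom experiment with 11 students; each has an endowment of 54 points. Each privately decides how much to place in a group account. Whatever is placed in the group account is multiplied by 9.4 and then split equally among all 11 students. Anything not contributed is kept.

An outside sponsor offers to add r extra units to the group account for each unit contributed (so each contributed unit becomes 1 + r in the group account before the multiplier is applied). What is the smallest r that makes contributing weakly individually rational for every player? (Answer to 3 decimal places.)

With matching at rate r, one contributed unit becomes (1 + r) in the group account and returns 9.4 × (1 + r) / 11 to the contributor.
Setting this equal to 1: 1 + r = 11/9.4 = 1.1702.
So the minimum matching rate is r = 1.1702 − 1 = 0.170.

0.170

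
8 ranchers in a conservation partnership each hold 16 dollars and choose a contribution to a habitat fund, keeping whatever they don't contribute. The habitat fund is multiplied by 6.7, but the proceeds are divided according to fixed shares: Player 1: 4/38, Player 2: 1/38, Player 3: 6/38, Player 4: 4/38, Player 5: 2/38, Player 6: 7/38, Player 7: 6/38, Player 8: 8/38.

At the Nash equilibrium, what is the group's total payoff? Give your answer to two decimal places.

A player with share s gets back 6.7·s per unit contributed, so full contribution is dominant for anyone with s > 1/6.7 = 0.1493 and zero contribution is dominant for anyone below.
The shares above 0.1493 belong to Player 3, Player 6, Player 7 and Player 8, contributing 16 each; the remaining 4 contribute 0. Total contributed: 64.
The habitat fund pays out 6.7 × 64 = 428.80 in total (split across the unequal shares, but the aggregate is all that matters for the group sum).
The 4 free-riders keep 16 each, adding 64. Group total = 64 + 428.80 = 492.80.

492.80 dollars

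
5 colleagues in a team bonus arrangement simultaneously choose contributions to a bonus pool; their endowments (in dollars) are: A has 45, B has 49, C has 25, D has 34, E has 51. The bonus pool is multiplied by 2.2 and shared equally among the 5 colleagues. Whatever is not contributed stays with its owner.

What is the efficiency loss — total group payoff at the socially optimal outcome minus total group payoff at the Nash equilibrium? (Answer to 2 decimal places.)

244.80 dollars

The private return per contributed unit is 2.2/5 = 0.4400 < 1 for every player regardless of endowment, so the Nash equilibrium is zero contribution and the group total is Σ E_j = 45 + 49 + 25 + 34 + 51 = 204.
Each contributed unit returns 2.200 to the group, so the social optimum is full contribution by everyone: group total = 2.200 × 204 = 448.80.
Efficiency loss = (2.200 − 1) × 204 = 244.80.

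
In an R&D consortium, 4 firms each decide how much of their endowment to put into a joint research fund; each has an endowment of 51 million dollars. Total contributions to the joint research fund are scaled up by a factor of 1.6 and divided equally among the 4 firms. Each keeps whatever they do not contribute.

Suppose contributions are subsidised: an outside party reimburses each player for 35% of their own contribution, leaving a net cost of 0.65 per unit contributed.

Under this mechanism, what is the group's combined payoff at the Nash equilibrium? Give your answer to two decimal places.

The effective private return is (1.6/4) / 0.65 = 0.6154, which is still under 1, so the mechanism doesn't change anyone's dominant strategy: zero contribution.
Everyone keeps their endowment and the group total is 4 × 51 = 204.

204.00 million dollars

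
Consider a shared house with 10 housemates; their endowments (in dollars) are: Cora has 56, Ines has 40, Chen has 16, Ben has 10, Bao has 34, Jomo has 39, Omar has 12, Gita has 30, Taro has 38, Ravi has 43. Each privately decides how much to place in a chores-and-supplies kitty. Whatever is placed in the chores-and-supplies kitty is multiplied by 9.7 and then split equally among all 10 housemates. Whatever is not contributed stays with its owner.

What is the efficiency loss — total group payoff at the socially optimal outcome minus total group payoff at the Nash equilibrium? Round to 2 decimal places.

The private return per contributed unit is 9.7/10 = 0.9700 < 1 for every player regardless of endowment, so the Nash equilibrium is zero contribution and the group total is Σ E_j = 56 + 40 + 16 + 10 + 34 + 39 + 12 + 30 + 38 + 43 = 318.
Each contributed unit returns 9.700 to the group, so the social optimum is full contribution by everyone: group total = 9.700 × 318 = 3084.60.
Efficiency loss = (9.700 − 1) × 318 = 2766.60.

2766.60 dollars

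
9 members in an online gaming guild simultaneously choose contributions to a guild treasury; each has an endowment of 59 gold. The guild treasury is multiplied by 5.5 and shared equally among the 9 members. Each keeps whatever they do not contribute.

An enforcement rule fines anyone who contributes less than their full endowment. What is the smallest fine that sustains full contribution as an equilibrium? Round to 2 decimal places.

22.94 gold

Given the others contribute fully, the best deviation is to contribute 0 (any partial contribution still incurs the fine and gives up units whose private return 0.6111 is below 1).
Deviating from 59 to 0 saves 59 gold but forfeits the deviator's share of the drop in the guild treasury: 5.5/9 × 59 = 36.06.
So the deviation gain is 59 − 36.06 = 22.94, and the fine must be at least 22.94 gold to wipe it out.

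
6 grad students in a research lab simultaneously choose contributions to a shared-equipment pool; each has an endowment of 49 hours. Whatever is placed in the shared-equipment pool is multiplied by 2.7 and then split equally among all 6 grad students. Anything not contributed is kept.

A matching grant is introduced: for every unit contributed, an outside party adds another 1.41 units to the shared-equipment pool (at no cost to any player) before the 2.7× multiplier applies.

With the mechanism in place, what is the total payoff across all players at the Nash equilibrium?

With the mechanism, a contributed unit returns 2.7 × 2.41 / 6 = 1.0845 per unit of net cost to the contributor — now above 1 — so contributing fully is weakly dominant for every player.
At the Nash equilibrium everyone contributes 49. Group total payoff = 2.7 × 2.41 × 294 = 1913.06.

1913.06 hours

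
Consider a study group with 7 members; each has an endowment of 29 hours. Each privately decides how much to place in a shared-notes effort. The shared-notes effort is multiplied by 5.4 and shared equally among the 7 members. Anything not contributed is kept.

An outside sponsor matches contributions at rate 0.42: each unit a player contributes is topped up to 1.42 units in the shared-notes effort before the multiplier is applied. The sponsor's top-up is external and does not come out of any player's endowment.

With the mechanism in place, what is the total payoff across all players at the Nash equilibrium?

1556.60 hours

With the mechanism, a contributed unit returns 5.4 × 1.42 / 7 = 1.0954 per unit of net cost to the contributor — now above 1 — so contributing fully is weakly dominant for every player.
At the Nash equilibrium everyone contributes 29. Group total payoff = 5.4 × 1.42 × 203 = 1556.60.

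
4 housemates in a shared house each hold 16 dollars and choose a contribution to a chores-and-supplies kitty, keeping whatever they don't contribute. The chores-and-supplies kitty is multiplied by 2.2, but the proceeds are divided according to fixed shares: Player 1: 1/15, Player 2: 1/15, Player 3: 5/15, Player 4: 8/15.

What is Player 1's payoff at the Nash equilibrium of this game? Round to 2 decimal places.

A player with share s gets back 2.2·s per unit contributed, so full contribution is dominant for anyone with s > 1/2.2 = 0.4545 and zero contribution is dominant for anyone below.
The only share above 0.4545 is Player 4's 8/15, contributing 16; the remaining 3 contribute 0. Total contributed: 16.
Player 1 keeps 16 and receives 2.2 × 16 × 1/15 = 2.35 from the chores-and-supplies kitty, for a payoff of 18.35.

18.35 dollars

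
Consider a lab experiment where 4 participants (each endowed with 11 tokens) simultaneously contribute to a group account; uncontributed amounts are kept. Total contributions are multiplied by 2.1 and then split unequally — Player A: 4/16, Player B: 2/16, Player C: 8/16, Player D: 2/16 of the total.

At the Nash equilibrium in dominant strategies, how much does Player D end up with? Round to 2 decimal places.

A player with share s gets back 2.1·s per unit contributed, so full contribution is dominant for anyone with s > 1/2.1 = 0.4762 and zero contribution is dominant for anyone below.
Only Player C (8/16) clears that bar, contributing 11; the remaining 3 contribute 0. Total contributed: 11.
Player D keeps 11 and receives 2.1 × 11 × 2/16 = 2.89 from the group account, for a payoff of 13.89.

13.89 tokens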